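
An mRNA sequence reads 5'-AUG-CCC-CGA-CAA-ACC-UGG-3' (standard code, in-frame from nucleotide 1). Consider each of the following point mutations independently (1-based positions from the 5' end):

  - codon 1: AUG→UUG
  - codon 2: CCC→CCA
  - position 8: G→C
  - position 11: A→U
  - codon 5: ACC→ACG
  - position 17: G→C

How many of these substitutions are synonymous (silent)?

Codon 1: AUG (Met) → UUG (Leu) — missense.
Codon 2: CCC (Pro) → CCA (Pro) — synonymous.
Codon 3: CGA (Arg) → CCA (Pro) — missense.
Codon 4: CAA (Gln) → CUA (Leu) — missense.
Codon 5: ACC (Thr) → ACG (Thr) — synonymous.
Codon 6: UGG (Trp) → UCG (Ser) — missense.
Synonymous: 2 of 6.

2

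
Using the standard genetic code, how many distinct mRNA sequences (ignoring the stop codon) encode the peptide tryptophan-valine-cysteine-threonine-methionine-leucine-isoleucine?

576

Trp: 1 codon.
Val: 4 codons.
Cys: 2 codons.
Thr: 4 codons.
Met: 1 codon.
Leu: 6 codons.
Ile: 3 codons.
1 × 4 × 2 × 4 × 1 × 6 × 3 = 576.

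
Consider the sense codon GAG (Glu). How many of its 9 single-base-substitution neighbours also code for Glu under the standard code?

1

Position 1: none → 0 synonymous.
Position 2: none → 0 synonymous.
Position 3: GAA → 1 synonymous.
Total: 0 + 0 + 1 = 1.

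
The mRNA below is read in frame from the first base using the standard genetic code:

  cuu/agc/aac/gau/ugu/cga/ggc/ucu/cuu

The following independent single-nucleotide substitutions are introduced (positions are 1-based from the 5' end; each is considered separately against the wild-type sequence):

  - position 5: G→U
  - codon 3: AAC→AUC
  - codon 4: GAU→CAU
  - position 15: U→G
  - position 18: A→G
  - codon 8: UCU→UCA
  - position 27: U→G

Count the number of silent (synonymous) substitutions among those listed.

3

Codon 2: AGC (Ser) → AUC (Ile) — missense.
Codon 3: AAC (Asn) → AUC (Ile) — missense.
Codon 4: GAU (Asp) → CAU (His) — missense.
Codon 5: UGU (Cys) → UGG (Trp) — missense.
Codon 6: CGA (Arg) → CGG (Arg) — synonymous.
Codon 8: UCU (Ser) → UCA (Ser) — synonymous.
Codon 9: CUU (Leu) → CUG (Leu) — synonymous.
Synonymous: 3 of 7.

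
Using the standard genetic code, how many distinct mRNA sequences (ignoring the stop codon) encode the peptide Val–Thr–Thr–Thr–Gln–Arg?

Val: 4 codons.
Thr: 4 codons.
Thr: 4 codons.
Thr: 4 codons.
Gln: 2 codons.
Arg: 6 codons.
4 × 4 × 4 × 4 × 2 × 6 = 3072.

3072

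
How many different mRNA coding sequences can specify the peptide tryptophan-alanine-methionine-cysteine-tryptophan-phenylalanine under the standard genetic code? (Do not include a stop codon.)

Trp: 1 codon.
Ala: 4 codons.
Met: 1 codon.
Cys: 2 codons.
Trp: 1 codon.
Phe: 2 codons.
1 × 4 × 1 × 2 × 1 × 2 = 16.

16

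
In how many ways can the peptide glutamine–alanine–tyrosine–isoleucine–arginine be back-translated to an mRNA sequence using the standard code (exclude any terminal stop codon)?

Gln: 2 codons.
Ala: 4 codons.
Tyr: 2 codons.
Ile: 3 codons.
Arg: 6 codons.
2 × 4 × 2 × 3 × 6 = 288.

288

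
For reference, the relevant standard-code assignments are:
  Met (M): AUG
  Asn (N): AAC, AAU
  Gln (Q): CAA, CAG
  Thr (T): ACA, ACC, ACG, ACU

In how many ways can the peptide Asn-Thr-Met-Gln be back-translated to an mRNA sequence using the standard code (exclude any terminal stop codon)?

16

Asn: 2 codons.
Thr: 4 codons.
Met: 1 codon.
Gln: 2 codons.
2 × 4 × 1 × 2 = 16.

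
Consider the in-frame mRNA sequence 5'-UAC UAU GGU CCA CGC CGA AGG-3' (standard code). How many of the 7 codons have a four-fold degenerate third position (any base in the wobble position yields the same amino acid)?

4

Codon 1 UAC (Tyr): third position 2-fold.
Codon 2 UAU (Tyr): third position 2-fold.
Codon 3 GGU (Gly): third position 4-fold.
Codon 4 CCA (Pro): third position 4-fold.
Codon 5 CGC (Arg): third position 4-fold.
Codon 6 CGA (Arg): third position 4-fold.
Codon 7 AGG (Arg): third position 2-fold.
Four-fold degenerate third positions: 4.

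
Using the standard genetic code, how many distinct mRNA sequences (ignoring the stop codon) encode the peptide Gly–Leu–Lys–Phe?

96

Gly: 4 codons.
Leu: 6 codons.
Lys: 2 codons.
Phe: 2 codons.
4 × 6 × 2 × 2 = 96.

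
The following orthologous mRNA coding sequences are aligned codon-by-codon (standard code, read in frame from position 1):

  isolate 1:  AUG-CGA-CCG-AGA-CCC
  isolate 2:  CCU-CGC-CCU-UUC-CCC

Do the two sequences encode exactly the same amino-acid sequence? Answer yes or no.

Codon 1: AUG Met / CCU Pro — nonsynonymous.
Codon 2: CGA Arg / CGC Arg — synonymous.
Codon 3: CCG Pro / CCU Pro — synonymous.
Codon 4: AGA Arg / UUC Phe — nonsynonymous.
Codon 5: CCC Pro / CCC Pro — identical.
Nonsynonymous differences: 2 → different protein.

no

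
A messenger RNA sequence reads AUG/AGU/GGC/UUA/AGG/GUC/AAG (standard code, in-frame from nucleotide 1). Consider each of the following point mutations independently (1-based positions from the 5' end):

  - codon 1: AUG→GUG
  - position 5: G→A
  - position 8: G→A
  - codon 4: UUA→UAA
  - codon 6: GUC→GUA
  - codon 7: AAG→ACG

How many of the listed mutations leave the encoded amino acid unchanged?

Codon 1: AUG (Met) → GUG (Val) — missense.
Codon 2: AGU (Ser) → AAU (Asn) — missense.
Codon 3: GGC (Gly) → GAC (Asp) — missense.
Codon 4: UUA (Leu) → UAA (Stop) — nonsense.
Codon 6: GUC (Val) → GUA (Val) — synonymous.
Codon 7: AAG (Lys) → ACG (Thr) — missense.
Synonymous: 1 of 6.

1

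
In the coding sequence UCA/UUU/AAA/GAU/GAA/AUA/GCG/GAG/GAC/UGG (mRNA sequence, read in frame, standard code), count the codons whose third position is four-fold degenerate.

2

Codon 1 UCA (Ser): third position 4-fold.
Codon 2 UUU (Phe): third position 2-fold.
Codon 3 AAA (Lys): third position 2-fold.
Codon 4 GAU (Asp): third position 2-fold.
Codon 5 GAA (Glu): third position 2-fold.
Codon 6 AUA (Ile): third position 3-fold.
Codon 7 GCG (Ala): third position 4-fold.
Codon 8 GAG (Glu): third position 2-fold.
Codon 9 GAC (Asp): third position 2-fold.
Codon 10 UGG (Trp): third position 1-fold.
Four-fold degenerate third positions: 2.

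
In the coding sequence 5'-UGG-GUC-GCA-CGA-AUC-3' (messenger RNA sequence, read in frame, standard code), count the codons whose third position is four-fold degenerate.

Codon 1 UGG (Trp): third position 1-fold.
Codon 2 GUC (Val): third position 4-fold.
Codon 3 GCA (Ala): third position 4-fold.
Codon 4 CGA (Arg): third position 4-fold.
Codon 5 AUC (Ile): third position 3-fold.
Four-fold degenerate third positions: 3.

3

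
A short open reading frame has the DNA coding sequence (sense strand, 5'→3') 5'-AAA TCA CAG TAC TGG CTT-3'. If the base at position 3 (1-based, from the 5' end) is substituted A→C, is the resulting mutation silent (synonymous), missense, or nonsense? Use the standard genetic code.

missense

Position 3 falls in codon 1: AAA → Lys.
After the substitution the codon is AAC → Asn.
Lys ≠ Asn, so this is a missense mutation.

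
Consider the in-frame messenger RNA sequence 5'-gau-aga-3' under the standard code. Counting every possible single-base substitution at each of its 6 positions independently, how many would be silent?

3

Codon 1 (GAU, Asp): 1 synonymous substitution.
Codon 2 (AGA, Arg): 2 synonymous substitutions.
Total: 1 + 2 = 3.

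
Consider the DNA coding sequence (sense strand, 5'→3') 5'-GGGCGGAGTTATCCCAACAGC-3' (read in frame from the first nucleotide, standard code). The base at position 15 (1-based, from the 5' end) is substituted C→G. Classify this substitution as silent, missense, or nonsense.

Position 15 falls in codon 5: CCC → Pro.
After the substitution the codon is CCG → Pro.
Both encode Pro, so the change is synonymous.

silent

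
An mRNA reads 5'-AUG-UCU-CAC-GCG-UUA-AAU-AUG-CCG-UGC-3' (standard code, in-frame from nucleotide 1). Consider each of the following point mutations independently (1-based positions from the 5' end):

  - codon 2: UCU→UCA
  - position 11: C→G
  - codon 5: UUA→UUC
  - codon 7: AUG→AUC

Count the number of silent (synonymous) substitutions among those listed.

Codon 2: UCU (Ser) → UCA (Ser) — synonymous.
Codon 4: GCG (Ala) → GGG (Gly) — missense.
Codon 5: UUA (Leu) → UUC (Phe) — missense.
Codon 7: AUG (Met) → AUC (Ile) — missense.
Synonymous: 1 of 4.

1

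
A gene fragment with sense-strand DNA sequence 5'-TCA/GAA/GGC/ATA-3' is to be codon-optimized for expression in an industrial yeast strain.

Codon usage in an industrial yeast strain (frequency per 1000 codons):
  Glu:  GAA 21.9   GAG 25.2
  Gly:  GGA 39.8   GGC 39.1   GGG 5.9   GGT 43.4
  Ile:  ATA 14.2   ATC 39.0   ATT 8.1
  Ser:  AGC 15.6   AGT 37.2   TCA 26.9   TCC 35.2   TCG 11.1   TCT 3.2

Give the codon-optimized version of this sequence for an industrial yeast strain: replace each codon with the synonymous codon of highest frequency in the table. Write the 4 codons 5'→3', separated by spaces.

Codon 1 (Ser): best is AGT at 37.2.
Codon 2 (Glu): best is GAG at 25.2.
Codon 3 (Gly): best is GGT at 43.4.
Codon 4 (Ile): best is ATC at 39.0.

AGT GAG GGT ATC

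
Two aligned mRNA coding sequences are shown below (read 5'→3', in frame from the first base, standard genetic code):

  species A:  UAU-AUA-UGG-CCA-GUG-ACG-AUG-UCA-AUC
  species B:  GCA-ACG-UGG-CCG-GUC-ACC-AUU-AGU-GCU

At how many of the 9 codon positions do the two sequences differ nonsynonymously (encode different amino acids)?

4

Codon 1: UAU Tyr / GCA Ala — nonsynonymous.
Codon 2: AUA Ile / ACG Thr — nonsynonymous.
Codon 3: UGG Trp / UGG Trp — identical.
Codon 4: CCA Pro / CCG Pro — synonymous.
Codon 5: GUG Val / GUC Val — synonymous.
Codon 6: ACG Thr / ACC Thr — synonymous.
Codon 7: AUG Met / AUU Ile — nonsynonymous.
Codon 8: UCA Ser / AGU Ser — synonymous.
Codon 9: AUC Ile / GCU Ala — nonsynonymous.
Nonsynonymous differences: 4.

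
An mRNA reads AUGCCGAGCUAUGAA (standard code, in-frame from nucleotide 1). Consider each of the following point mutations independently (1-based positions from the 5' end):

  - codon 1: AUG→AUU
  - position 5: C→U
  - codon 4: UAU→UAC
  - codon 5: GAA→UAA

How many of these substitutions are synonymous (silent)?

1

Codon 1: AUG (Met) → AUU (Ile) — missense.
Codon 2: CCG (Pro) → CUG (Leu) — missense.
Codon 4: UAU (Tyr) → UAC (Tyr) — synonymous.
Codon 5: GAA (Glu) → UAA (Stop) — nonsense.
Synonymous: 1 of 4.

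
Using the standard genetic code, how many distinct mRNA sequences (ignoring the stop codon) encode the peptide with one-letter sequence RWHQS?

Arg: 6 codons.
Trp: 1 codon.
His: 2 codons.
Gln: 2 codons.
Ser: 6 codons.
6 × 1 × 2 × 2 × 6 = 144.

144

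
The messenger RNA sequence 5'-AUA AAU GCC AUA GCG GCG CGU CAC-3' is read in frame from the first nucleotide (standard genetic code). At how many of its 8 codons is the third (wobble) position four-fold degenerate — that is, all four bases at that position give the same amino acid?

Codon 1 AUA (Ile): third position 3-fold.
Codon 2 AAU (Asn): third position 2-fold.
Codon 3 GCC (Ala): third position 4-fold.
Codon 4 AUA (Ile): third position 3-fold.
Codon 5 GCG (Ala): third position 4-fold.
Codon 6 GCG (Ala): third position 4-fold.
Codon 7 CGU (Arg): third position 4-fold.
Codon 8 CAC (His): third position 2-fold.
Four-fold degenerate third positions: 4.

4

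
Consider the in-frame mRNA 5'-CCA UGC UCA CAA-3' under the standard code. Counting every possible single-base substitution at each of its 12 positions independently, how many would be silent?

8

Codon 1 (CCA, Pro): 3 synonymous substitutions.
Codon 2 (UGC, Cys): 1 synonymous substitution.
Codon 3 (UCA, Ser): 3 synonymous substitutions.
Codon 4 (CAA, Gln): 1 synonymous substitution.
Total: 3 + 1 + 3 + 1 = 8.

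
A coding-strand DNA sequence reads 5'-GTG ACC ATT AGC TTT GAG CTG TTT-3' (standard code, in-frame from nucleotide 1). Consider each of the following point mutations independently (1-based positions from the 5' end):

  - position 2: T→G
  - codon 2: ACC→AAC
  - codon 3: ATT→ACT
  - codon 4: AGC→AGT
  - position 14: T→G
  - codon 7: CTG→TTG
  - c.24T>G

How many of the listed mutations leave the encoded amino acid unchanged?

2

Codon 1: GTG (Val) → GGG (Gly) — missense.
Codon 2: ACC (Thr) → AAC (Asn) — missense.
Codon 3: ATT (Ile) → ACT (Thr) — missense.
Codon 4: AGC (Ser) → AGT (Ser) — synonymous.
Codon 5: TTT (Phe) → TGT (Cys) — missense.
Codon 7: CTG (Leu) → TTG (Leu) — synonymous.
Codon 8: TTT (Phe) → TTG (Leu) — missense.
Synonymous: 2 of 7.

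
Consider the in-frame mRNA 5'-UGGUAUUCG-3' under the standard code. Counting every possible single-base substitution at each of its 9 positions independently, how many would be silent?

4

Codon 1 (UGG, Trp): 0 synonymous substitutions.
Codon 2 (UAU, Tyr): 1 synonymous substitution.
Codon 3 (UCG, Ser): 3 synonymous substitutions.
Total: 0 + 1 + 3 = 4.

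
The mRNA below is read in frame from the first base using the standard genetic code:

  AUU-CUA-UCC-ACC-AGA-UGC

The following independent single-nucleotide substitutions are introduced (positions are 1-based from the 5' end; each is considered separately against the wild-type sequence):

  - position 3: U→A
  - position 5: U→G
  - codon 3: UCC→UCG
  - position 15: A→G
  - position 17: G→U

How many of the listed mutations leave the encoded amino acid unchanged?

Codon 1: AUU (Ile) → AUA (Ile) — synonymous.
Codon 2: CUA (Leu) → CGA (Arg) — missense.
Codon 3: UCC (Ser) → UCG (Ser) — synonymous.
Codon 5: AGA (Arg) → AGG (Arg) — synonymous.
Codon 6: UGC (Cys) → UUC (Phe) — missense.
Synonymous: 3 of 5.

3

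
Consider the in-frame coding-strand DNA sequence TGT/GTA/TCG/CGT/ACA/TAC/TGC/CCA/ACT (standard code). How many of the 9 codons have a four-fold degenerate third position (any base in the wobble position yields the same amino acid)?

6

Codon 1 TGT (Cys): third position 2-fold.
Codon 2 GTA (Val): third position 4-fold.
Codon 3 TCG (Ser): third position 4-fold.
Codon 4 CGT (Arg): third position 4-fold.
Codon 5 ACA (Thr): third position 4-fold.
Codon 6 TAC (Tyr): third position 2-fold.
Codon 7 TGC (Cys): third position 2-fold.
Codon 8 CCA (Pro): third position 4-fold.
Codon 9 ACT (Thr): third position 4-fold.
Four-fold degenerate third positions: 6.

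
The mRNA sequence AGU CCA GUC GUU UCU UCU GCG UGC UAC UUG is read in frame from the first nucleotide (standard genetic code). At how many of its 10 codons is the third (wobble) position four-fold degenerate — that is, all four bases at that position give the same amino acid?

Codon 1 AGU (Ser): third position 2-fold.
Codon 2 CCA (Pro): third position 4-fold.
Codon 3 GUC (Val): third position 4-fold.
Codon 4 GUU (Val): third position 4-fold.
Codon 5 UCU (Ser): third position 4-fold.
Codon 6 UCU (Ser): third position 4-fold.
Codon 7 GCG (Ala): third position 4-fold.
Codon 8 UGC (Cys): third position 2-fold.
Codon 9 UAC (Tyr): third position 2-fold.
Codon 10 UUG (Leu): third position 2-fold.
Four-fold degenerate third positions: 6.

6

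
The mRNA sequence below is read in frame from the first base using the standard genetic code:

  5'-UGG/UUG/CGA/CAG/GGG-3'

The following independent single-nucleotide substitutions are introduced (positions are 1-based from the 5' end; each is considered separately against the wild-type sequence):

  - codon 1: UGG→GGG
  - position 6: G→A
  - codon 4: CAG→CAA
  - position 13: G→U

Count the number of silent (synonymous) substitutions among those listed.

Codon 1: UGG (Trp) → GGG (Gly) — missense.
Codon 2: UUG (Leu) → UUA (Leu) — synonymous.
Codon 4: CAG (Gln) → CAA (Gln) — synonymous.
Codon 5: GGG (Gly) → UGG (Trp) — missense.
Synonymous: 2 of 4.

2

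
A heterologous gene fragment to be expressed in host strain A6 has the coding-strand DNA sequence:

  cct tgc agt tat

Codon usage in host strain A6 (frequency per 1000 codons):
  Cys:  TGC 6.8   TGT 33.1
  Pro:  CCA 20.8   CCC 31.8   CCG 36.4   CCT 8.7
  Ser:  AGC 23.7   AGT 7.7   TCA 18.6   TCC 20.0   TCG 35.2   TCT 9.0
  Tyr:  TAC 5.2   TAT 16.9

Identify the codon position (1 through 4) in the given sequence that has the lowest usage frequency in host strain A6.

2

Codon 1 CCT (Pro): 8.7 per 1000.
Codon 2 TGC (Cys): 6.8 per 1000.
Codon 3 AGT (Ser): 7.7 per 1000.
Codon 4 TAT (Tyr): 16.9 per 1000.
Lowest frequency is 6.8 at codon 2.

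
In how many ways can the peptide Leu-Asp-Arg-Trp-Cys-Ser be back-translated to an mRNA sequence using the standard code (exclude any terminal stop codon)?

864

Leu: 6 codons.
Asp: 2 codons.
Arg: 6 codons.
Trp: 1 codon.
Cys: 2 codons.
Ser: 6 codons.
6 × 2 × 6 × 1 × 2 × 6 = 864.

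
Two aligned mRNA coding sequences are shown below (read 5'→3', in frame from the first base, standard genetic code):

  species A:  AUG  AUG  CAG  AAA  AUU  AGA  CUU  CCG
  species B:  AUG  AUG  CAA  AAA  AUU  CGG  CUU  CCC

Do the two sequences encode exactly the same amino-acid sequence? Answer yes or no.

yes

Codon 1: AUG Met / AUG Met — identical.
Codon 2: AUG Met / AUG Met — identical.
Codon 3: CAG Gln / CAA Gln — synonymous.
Codon 4: AAA Lys / AAA Lys — identical.
Codon 5: AUU Ile / AUU Ile — identical.
Codon 6: AGA Arg / CGG Arg — synonymous.
Codon 7: CUU Leu / CUU Leu — identical.
Codon 8: CCG Pro / CCC Pro — synonymous.
Nonsynonymous differences: 0 → same protein.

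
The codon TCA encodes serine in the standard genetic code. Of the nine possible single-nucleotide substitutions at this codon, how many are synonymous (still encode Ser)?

Position 1: none → 0 synonymous.
Position 2: none → 0 synonymous.
Position 3: TCT, TCC, TCG → 3 synonymous.
Total: 0 + 0 + 3 = 3.

3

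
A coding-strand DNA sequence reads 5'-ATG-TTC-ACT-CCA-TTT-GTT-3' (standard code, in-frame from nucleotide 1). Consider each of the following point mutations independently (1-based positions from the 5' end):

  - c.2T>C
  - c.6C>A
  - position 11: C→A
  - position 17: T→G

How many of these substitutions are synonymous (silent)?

0

Codon 1: ATG (Met) → ACG (Thr) — missense.
Codon 2: TTC (Phe) → TTA (Leu) — missense.
Codon 4: CCA (Pro) → CAA (Gln) — missense.
Codon 6: GTT (Val) → GGT (Gly) — missense.
Synonymous: 0 of 4.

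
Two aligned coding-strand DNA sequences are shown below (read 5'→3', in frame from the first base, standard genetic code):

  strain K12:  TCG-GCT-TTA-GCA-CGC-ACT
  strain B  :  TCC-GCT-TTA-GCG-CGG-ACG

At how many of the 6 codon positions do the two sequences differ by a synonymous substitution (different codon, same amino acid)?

4

Codon 1: TCG Ser / TCC Ser — synonymous.
Codon 2: GCT Ala / GCT Ala — identical.
Codon 3: TTA Leu / TTA Leu — identical.
Codon 4: GCA Ala / GCG Ala — synonymous.
Codon 5: CGC Arg / CGG Arg — synonymous.
Codon 6: ACT Thr / ACG Thr — synonymous.
Synonymous differences: 4.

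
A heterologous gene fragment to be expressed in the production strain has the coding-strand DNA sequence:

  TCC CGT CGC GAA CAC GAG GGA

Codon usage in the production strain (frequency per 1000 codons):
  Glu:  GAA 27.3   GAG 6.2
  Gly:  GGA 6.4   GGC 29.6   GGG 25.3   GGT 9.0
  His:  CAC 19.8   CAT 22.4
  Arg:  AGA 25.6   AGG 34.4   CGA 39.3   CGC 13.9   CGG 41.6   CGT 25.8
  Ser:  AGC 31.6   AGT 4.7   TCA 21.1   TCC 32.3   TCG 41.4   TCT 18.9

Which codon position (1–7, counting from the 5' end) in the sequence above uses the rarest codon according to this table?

Codon 1 TCC (Ser): 32.3 per 1000.
Codon 2 CGT (Arg): 25.8 per 1000.
Codon 3 CGC (Arg): 13.9 per 1000.
Codon 4 GAA (Glu): 27.3 per 1000.
Codon 5 CAC (His): 19.8 per 1000.
Codon 6 GAG (Glu): 6.2 per 1000.
Codon 7 GGA (Gly): 6.4 per 1000.
Lowest frequency is 6.2 at codon 6.

6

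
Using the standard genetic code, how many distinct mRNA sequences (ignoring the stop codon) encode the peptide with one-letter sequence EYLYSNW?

576

Glu: 2 codons.
Tyr: 2 codons.
Leu: 6 codons.
Tyr: 2 codons.
Ser: 6 codons.
Asn: 2 codons.
Trp: 1 codon.
2 × 2 × 6 × 2 × 6 × 2 × 1 = 576.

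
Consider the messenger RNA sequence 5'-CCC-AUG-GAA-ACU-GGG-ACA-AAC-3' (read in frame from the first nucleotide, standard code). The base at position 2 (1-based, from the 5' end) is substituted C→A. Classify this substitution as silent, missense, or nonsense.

Position 2 falls in codon 1: CCC → Pro.
After the substitution the codon is CAC → His.
Pro ≠ His, so this is a missense mutation.

missense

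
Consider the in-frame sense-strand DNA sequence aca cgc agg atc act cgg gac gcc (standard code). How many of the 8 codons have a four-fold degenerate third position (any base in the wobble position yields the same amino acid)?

5

Codon 1 ACA (Thr): third position 4-fold.
Codon 2 CGC (Arg): third position 4-fold.
Codon 3 AGG (Arg): third position 2-fold.
Codon 4 ATC (Ile): third position 3-fold.
Codon 5 ACT (Thr): third position 4-fold.
Codon 6 CGG (Arg): third position 4-fold.
Codon 7 GAC (Asp): third position 2-fold.
Codon 8 GCC (Ala): third position 4-fold.
Four-fold degenerate third positions: 5.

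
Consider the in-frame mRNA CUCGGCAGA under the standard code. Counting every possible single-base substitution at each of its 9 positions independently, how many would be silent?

8

Codon 1 (CUC, Leu): 3 synonymous substitutions.
Codon 2 (GGC, Gly): 3 synonymous substitutions.
Codon 3 (AGA, Arg): 2 synonymous substitutions.
Total: 3 + 3 + 2 = 8.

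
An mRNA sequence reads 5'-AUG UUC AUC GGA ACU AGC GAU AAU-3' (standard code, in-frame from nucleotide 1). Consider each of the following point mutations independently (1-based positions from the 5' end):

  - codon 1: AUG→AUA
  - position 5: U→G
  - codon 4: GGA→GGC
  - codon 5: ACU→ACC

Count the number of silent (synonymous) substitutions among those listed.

2

Codon 1: AUG (Met) → AUA (Ile) — missense.
Codon 2: UUC (Phe) → UGC (Cys) — missense.
Codon 4: GGA (Gly) → GGC (Gly) — synonymous.
Codon 5: ACU (Thr) → ACC (Thr) — synonymous.
Synonymous: 2 of 4.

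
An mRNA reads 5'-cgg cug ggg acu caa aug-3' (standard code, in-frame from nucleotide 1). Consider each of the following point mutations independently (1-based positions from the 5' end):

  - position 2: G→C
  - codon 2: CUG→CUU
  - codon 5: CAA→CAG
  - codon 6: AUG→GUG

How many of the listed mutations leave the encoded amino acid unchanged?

Codon 1: CGG (Arg) → CCG (Pro) — missense.
Codon 2: CUG (Leu) → CUU (Leu) — synonymous.
Codon 5: CAA (Gln) → CAG (Gln) — synonymous.
Codon 6: AUG (Met) → GUG (Val) — missense.
Synonymous: 2 of 4.

2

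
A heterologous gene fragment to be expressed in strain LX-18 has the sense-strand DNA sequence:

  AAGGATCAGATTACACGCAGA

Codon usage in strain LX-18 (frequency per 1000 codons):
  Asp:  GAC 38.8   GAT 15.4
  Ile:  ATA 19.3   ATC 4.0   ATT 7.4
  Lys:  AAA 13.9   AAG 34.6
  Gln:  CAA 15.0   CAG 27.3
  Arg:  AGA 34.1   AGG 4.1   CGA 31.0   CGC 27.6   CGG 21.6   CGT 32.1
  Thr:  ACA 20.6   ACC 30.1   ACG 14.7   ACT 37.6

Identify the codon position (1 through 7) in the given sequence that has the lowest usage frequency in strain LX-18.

4

Codon 1 AAG (Lys): 34.6 per 1000.
Codon 2 GAT (Asp): 15.4 per 1000.
Codon 3 CAG (Gln): 27.3 per 1000.
Codon 4 ATT (Ile): 7.4 per 1000.
Codon 5 ACA (Thr): 20.6 per 1000.
Codon 6 CGC (Arg): 27.6 per 1000.
Codon 7 AGA (Arg): 34.1 per 1000.
Lowest frequency is 7.4 at codon 4.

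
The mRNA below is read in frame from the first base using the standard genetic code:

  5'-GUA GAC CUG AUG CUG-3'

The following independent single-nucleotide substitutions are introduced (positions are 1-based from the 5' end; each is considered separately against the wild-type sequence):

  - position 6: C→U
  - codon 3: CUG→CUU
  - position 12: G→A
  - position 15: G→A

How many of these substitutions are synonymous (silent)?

3

Codon 2: GAC (Asp) → GAU (Asp) — synonymous.
Codon 3: CUG (Leu) → CUU (Leu) — synonymous.
Codon 4: AUG (Met) → AUA (Ile) — missense.
Codon 5: CUG (Leu) → CUA (Leu) — synonymous.
Synonymous: 3 of 4.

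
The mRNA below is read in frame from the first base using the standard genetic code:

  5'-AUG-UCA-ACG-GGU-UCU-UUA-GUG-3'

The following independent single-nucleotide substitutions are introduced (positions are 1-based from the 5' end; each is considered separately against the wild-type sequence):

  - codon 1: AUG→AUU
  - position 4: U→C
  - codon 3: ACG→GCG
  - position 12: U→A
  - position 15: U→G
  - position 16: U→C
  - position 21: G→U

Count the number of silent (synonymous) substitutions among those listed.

Codon 1: AUG (Met) → AUU (Ile) — missense.
Codon 2: UCA (Ser) → CCA (Pro) — missense.
Codon 3: ACG (Thr) → GCG (Ala) — missense.
Codon 4: GGU (Gly) → GGA (Gly) — synonymous.
Codon 5: UCU (Ser) → UCG (Ser) — synonymous.
Codon 6: UUA (Leu) → CUA (Leu) — synonymous.
Codon 7: GUG (Val) → GUU (Val) — synonymous.
Synonymous: 4 of 7.

4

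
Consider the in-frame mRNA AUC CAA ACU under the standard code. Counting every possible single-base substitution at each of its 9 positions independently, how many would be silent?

Codon 1 (AUC, Ile): 2 synonymous substitutions.
Codon 2 (CAA, Gln): 1 synonymous substitution.
Codon 3 (ACU, Thr): 3 synonymous substitutions.
Total: 2 + 1 + 3 = 6.

6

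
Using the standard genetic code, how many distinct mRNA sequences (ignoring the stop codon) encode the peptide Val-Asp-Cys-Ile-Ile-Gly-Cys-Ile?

Val: 4 codons.
Asp: 2 codons.
Cys: 2 codons.
Ile: 3 codons.
Ile: 3 codons.
Gly: 4 codons.
Cys: 2 codons.
Ile: 3 codons.
4 × 2 × 2 × 3 × 3 × 4 × 2 × 3 = 3456.

3456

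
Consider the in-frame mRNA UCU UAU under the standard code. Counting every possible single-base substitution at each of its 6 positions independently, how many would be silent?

Codon 1 (UCU, Ser): 3 synonymous substitutions.
Codon 2 (UAU, Tyr): 1 synonymous substitution.
Total: 3 + 1 = 4.

4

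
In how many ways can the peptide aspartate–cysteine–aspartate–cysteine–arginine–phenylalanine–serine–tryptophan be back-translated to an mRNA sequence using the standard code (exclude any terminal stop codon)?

1152

Asp: 2 codons.
Cys: 2 codons.
Asp: 2 codons.
Cys: 2 codons.
Arg: 6 codons.
Phe: 2 codons.
Ser: 6 codons.
Trp: 1 codon.
2 × 2 × 2 × 2 × 6 × 2 × 6 × 1 = 1152.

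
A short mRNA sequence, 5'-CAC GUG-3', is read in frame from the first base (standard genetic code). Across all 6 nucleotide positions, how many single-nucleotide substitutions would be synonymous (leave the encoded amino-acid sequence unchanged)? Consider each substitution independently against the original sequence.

Codon 1 (CAC, His): 1 synonymous substitution.
Codon 2 (GUG, Val): 3 synonymous substitutions.
Total: 1 + 3 = 4.

4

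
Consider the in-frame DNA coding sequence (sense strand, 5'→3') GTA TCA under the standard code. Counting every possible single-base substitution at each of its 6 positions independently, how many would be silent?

6

Codon 1 (GTA, Val): 3 synonymous substitutions.
Codon 2 (TCA, Ser): 3 synonymous substitutions.
Total: 3 + 3 = 6.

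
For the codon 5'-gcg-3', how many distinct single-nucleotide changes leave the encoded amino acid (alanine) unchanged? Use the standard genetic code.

Position 1: none → 0 synonymous.
Position 2: none → 0 synonymous.
Position 3: GCU, GCC, GCA → 3 synonymous.
Total: 0 + 0 + 3 = 3.

3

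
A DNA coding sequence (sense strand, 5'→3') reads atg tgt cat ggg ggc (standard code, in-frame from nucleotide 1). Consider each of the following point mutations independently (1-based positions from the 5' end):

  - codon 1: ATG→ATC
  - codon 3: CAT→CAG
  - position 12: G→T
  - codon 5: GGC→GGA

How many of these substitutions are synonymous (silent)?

2

Codon 1: ATG (Met) → ATC (Ile) — missense.
Codon 3: CAT (His) → CAG (Gln) — missense.
Codon 4: GGG (Gly) → GGT (Gly) — synonymous.
Codon 5: GGC (Gly) → GGA (Gly) — synonymous.
Synonymous: 2 of 4.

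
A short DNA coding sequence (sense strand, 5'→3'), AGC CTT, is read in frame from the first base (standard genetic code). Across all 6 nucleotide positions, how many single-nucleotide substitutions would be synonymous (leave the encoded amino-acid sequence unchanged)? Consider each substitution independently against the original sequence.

Codon 1 (AGC, Ser): 1 synonymous substitution.
Codon 2 (CTT, Leu): 3 synonymous substitutions.
Total: 1 + 3 = 4.

4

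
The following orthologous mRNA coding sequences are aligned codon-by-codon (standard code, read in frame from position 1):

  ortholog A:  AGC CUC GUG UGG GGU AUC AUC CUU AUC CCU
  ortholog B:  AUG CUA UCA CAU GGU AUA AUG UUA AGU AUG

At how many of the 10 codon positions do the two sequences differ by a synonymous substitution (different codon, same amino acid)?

3

Codon 1: AGC Ser / AUG Met — nonsynonymous.
Codon 2: CUC Leu / CUA Leu — synonymous.
Codon 3: GUG Val / UCA Ser — nonsynonymous.
Codon 4: UGG Trp / CAU His — nonsynonymous.
Codon 5: GGU Gly / GGU Gly — identical.
Codon 6: AUC Ile / AUA Ile — synonymous.
Codon 7: AUC Ile / AUG Met — nonsynonymous.
Codon 8: CUU Leu / UUA Leu — synonymous.
Codon 9: AUC Ile / AGU Ser — nonsynonymous.
Codon 10: CCU Pro / AUG Met — nonsynonymous.
Synonymous differences: 3.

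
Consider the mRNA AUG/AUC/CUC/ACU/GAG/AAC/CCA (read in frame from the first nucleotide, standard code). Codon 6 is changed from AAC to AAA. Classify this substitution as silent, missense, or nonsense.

Position 18 falls in codon 6: AAC → Asn.
After the substitution the codon is AAA → Lys.
Asn ≠ Lys, so this is a missense mutation.

missense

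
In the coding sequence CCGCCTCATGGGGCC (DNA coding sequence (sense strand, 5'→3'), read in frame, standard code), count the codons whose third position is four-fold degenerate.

Codon 1 CCG (Pro): third position 4-fold.
Codon 2 CCT (Pro): third position 4-fold.
Codon 3 CAT (His): third position 2-fold.
Codon 4 GGG (Gly): third position 4-fold.
Codon 5 GCC (Ala): third position 4-fold.
Four-fold degenerate third positions: 4.

4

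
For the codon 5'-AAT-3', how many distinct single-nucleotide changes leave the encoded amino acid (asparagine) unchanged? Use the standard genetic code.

1

Position 1: none → 0 synonymous.
Position 2: none → 0 synonymous.
Position 3: AAC → 1 synonymous.
Total: 0 + 0 + 1 = 1.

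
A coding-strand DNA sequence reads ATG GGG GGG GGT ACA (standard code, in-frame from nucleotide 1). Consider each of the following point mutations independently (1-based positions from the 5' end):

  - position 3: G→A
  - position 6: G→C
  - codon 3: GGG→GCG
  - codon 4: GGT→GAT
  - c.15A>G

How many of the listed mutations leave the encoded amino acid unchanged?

2

Codon 1: ATG (Met) → ATA (Ile) — missense.
Codon 2: GGG (Gly) → GGC (Gly) — synonymous.
Codon 3: GGG (Gly) → GCG (Ala) — missense.
Codon 4: GGT (Gly) → GAT (Asp) — missense.
Codon 5: ACA (Thr) → ACG (Thr) — synonymous.
Synonymous: 2 of 5.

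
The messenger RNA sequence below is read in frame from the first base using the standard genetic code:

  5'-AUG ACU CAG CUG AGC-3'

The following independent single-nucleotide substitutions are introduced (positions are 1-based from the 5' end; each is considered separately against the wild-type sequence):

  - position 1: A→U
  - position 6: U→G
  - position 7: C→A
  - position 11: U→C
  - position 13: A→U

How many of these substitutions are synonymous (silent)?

Codon 1: AUG (Met) → UUG (Leu) — missense.
Codon 2: ACU (Thr) → ACG (Thr) — synonymous.
Codon 3: CAG (Gln) → AAG (Lys) — missense.
Codon 4: CUG (Leu) → CCG (Pro) — missense.
Codon 5: AGC (Ser) → UGC (Cys) — missense.
Synonymous: 1 of 5.

1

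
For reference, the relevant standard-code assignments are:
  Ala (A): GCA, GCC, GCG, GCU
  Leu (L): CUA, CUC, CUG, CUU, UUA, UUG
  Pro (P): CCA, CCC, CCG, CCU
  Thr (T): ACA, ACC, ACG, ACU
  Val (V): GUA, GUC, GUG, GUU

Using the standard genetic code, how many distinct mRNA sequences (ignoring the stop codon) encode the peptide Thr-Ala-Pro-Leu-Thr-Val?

Thr: 4 codons.
Ala: 4 codons.
Pro: 4 codons.
Leu: 6 codons.
Thr: 4 codons.
Val: 4 codons.
4 × 4 × 4 × 6 × 4 × 4 = 6144.

6144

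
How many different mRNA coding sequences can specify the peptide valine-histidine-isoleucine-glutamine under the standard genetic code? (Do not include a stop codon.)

48

Val: 4 codons.
His: 2 codons.
Ile: 3 codons.
Gln: 2 codons.
4 × 2 × 3 × 2 = 48.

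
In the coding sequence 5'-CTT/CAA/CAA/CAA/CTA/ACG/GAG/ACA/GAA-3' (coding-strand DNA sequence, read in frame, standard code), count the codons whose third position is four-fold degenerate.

4

Codon 1 CTT (Leu): third position 4-fold.
Codon 2 CAA (Gln): third position 2-fold.
Codon 3 CAA (Gln): third position 2-fold.
Codon 4 CAA (Gln): third position 2-fold.
Codon 5 CTA (Leu): third position 4-fold.
Codon 6 ACG (Thr): third position 4-fold.
Codon 7 GAG (Glu): third position 2-fold.
Codon 8 ACA (Thr): third position 4-fold.
Codon 9 GAA (Glu): third position 2-fold.
Four-fold degenerate third positions: 4.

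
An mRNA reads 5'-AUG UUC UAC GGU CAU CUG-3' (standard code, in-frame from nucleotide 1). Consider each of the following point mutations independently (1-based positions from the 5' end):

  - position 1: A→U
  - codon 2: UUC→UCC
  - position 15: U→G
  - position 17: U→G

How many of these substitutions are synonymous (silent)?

Codon 1: AUG (Met) → UUG (Leu) — missense.
Codon 2: UUC (Phe) → UCC (Ser) — missense.
Codon 5: CAU (His) → CAG (Gln) — missense.
Codon 6: CUG (Leu) → CGG (Arg) — missense.
Synonymous: 0 of 4.

0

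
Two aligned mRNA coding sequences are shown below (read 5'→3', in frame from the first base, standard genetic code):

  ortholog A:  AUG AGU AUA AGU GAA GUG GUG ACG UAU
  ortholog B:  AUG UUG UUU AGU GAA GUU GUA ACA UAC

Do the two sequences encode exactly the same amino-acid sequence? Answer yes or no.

Codon 1: AUG Met / AUG Met — identical.
Codon 2: AGU Ser / UUG Leu — nonsynonymous.
Codon 3: AUA Ile / UUU Phe — nonsynonymous.
Codon 4: AGU Ser / AGU Ser — identical.
Codon 5: GAA Glu / GAA Glu — identical.
Codon 6: GUG Val / GUU Val — synonymous.
Codon 7: GUG Val / GUA Val — synonymous.
Codon 8: ACG Thr / ACA Thr — synonymous.
Codon 9: UAU Tyr / UAC Tyr — synonymous.
Nonsynonymous differences: 2 → different protein.

no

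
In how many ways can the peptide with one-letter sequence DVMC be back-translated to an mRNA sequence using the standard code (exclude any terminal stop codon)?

Asp: 2 codons.
Val: 4 codons.
Met: 1 codon.
Cys: 2 codons.
2 × 4 × 1 × 2 = 16.

16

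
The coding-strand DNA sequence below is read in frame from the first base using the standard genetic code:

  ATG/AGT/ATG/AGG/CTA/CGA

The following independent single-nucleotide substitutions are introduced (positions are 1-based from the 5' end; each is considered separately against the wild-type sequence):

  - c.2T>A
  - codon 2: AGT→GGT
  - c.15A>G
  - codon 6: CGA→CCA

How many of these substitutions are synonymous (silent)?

1

Codon 1: ATG (Met) → AAG (Lys) — missense.
Codon 2: AGT (Ser) → GGT (Gly) — missense.
Codon 5: CTA (Leu) → CTG (Leu) — synonymous.
Codon 6: CGA (Arg) → CCA (Pro) — missense.
Synonymous: 1 of 4.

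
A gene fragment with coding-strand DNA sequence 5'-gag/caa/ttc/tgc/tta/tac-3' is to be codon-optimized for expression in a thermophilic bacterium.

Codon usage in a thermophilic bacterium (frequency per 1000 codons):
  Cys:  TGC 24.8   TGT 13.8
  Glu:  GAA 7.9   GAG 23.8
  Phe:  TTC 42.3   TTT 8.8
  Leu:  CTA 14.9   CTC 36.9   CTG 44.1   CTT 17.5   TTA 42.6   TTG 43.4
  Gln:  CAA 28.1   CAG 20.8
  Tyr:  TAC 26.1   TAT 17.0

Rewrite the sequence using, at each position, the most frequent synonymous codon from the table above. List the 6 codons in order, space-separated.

Codon 1 (Glu): best is GAG at 23.8.
Codon 2 (Gln): best is CAA at 28.1.
Codon 3 (Phe): best is TTC at 42.3.
Codon 4 (Cys): best is TGC at 24.8.
Codon 5 (Leu): best is CTG at 44.1.
Codon 6 (Tyr): best is TAC at 26.1.

GAG CAA TTC TGC CTG TAC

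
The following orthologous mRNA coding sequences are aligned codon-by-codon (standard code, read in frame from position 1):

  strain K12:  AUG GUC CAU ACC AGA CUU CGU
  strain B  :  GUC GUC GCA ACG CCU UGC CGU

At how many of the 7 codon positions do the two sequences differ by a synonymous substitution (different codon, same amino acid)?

1

Codon 1: AUG Met / GUC Val — nonsynonymous.
Codon 2: GUC Val / GUC Val — identical.
Codon 3: CAU His / GCA Ala — nonsynonymous.
Codon 4: ACC Thr / ACG Thr — synonymous.
Codon 5: AGA Arg / CCU Pro — nonsynonymous.
Codon 6: CUU Leu / UGC Cys — nonsynonymous.
Codon 7: CGU Arg / CGU Arg — identical.
Synonymous differences: 1.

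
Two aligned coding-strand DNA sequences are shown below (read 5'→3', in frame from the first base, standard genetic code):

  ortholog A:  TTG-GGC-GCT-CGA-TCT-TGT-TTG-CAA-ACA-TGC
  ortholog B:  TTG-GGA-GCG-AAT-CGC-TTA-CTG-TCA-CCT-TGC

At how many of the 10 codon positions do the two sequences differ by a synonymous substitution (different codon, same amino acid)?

Codon 1: TTG Leu / TTG Leu — identical.
Codon 2: GGC Gly / GGA Gly — synonymous.
Codon 3: GCT Ala / GCG Ala — synonymous.
Codon 4: CGA Arg / AAT Asn — nonsynonymous.
Codon 5: TCT Ser / CGC Arg — nonsynonymous.
Codon 6: TGT Cys / TTA Leu — nonsynonymous.
Codon 7: TTG Leu / CTG Leu — synonymous.
Codon 8: CAA Gln / TCA Ser — nonsynonymous.
Codon 9: ACA Thr / CCT Pro — nonsynonymous.
Codon 10: TGC Cys / TGC Cys — identical.
Synonymous differences: 3.

3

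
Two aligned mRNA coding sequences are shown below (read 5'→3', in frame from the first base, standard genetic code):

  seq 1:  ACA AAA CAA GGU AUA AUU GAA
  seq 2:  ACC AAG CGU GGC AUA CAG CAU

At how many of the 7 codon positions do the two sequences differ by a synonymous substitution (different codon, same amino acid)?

Codon 1: ACA Thr / ACC Thr — synonymous.
Codon 2: AAA Lys / AAG Lys — synonymous.
Codon 3: CAA Gln / CGU Arg — nonsynonymous.
Codon 4: GGU Gly / GGC Gly — synonymous.
Codon 5: AUA Ile / AUA Ile — identical.
Codon 6: AUU Ile / CAG Gln — nonsynonymous.
Codon 7: GAA Glu / CAU His — nonsynonymous.
Synonymous differences: 3.

3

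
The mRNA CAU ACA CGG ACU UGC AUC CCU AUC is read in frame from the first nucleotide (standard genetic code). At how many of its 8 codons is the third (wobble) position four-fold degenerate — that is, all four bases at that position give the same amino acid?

Codon 1 CAU (His): third position 2-fold.
Codon 2 ACA (Thr): third position 4-fold.
Codon 3 CGG (Arg): third position 4-fold.
Codon 4 ACU (Thr): third position 4-fold.
Codon 5 UGC (Cys): third position 2-fold.
Codon 6 AUC (Ile): third position 3-fold.
Codon 7 CCU (Pro): third position 4-fold.
Codon 8 AUC (Ile): third position 3-fold.
Four-fold degenerate third positions: 4.

4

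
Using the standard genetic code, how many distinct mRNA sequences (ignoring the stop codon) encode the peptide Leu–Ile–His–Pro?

Leu: 6 codons.
Ile: 3 codons.
His: 2 codons.
Pro: 4 codons.
6 × 3 × 2 × 4 = 144.

144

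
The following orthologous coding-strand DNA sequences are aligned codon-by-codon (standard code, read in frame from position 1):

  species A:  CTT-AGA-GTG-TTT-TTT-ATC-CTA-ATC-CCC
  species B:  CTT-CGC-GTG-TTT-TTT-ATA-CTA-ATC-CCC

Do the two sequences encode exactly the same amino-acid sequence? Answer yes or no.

yes

Codon 1: CTT Leu / CTT Leu — identical.
Codon 2: AGA Arg / CGC Arg — synonymous.
Codon 3: GTG Val / GTG Val — identical.
Codon 4: TTT Phe / TTT Phe — identical.
Codon 5: TTT Phe / TTT Phe — identical.
Codon 6: ATC Ile / ATA Ile — synonymous.
Codon 7: CTA Leu / CTA Leu — identical.
Codon 8: ATC Ile / ATC Ile — identical.
Codon 9: CCC Pro / CCC Pro — identical.
Nonsynonymous differences: 0 → same protein.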